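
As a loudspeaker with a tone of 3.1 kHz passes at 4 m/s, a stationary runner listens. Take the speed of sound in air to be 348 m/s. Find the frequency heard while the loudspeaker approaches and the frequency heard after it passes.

3.14 kHz approaching; 3.06 kHz receding

Approaching: f₁ = f · v/(v − v_s) = 3.1 × 348/344 ≈ 3.14 kHz.
Receding: f₂ = f · v/(v + v_s) = 3.1 × 348/352 ≈ 3.06 kHz.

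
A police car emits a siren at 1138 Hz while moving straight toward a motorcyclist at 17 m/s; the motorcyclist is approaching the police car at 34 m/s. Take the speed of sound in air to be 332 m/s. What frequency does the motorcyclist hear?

1322 Hz

With source approaching and observer approaching, f' = f · (v + v_o)/(v − v_s).
f' = 1138 × (332 + 34)/(332 − 17) = 1138 × 366/315 ≈ 1322 Hz.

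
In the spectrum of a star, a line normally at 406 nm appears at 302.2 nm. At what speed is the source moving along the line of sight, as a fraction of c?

λ'/λ₀ = 0.7443 < 1 (blueshift), so the source is approaching.
λ'/λ₀ = √((1 − β)/(1 + β)) for an approaching source ⇒ β = (1 − r²)/(1 + r²) with r = λ'/λ₀.
β = (1 − 0.5540)/(1 + 0.5540) ≈ 0.287.

0.287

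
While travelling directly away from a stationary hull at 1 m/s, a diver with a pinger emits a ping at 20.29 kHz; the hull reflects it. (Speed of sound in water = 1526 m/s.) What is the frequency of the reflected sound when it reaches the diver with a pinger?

The hull receives the sound from a moving source: f₁ = f₀ · v/(v + v_e) = 20.29 × 1526/1527 ≈ 20.3 kHz.
On the return leg the diver with a pinger is a moving observer: f₂ = f₁ · (v − v_e)/v = 20.3 × 1525/1526 ≈ 20.3 kHz.

20.3 kHz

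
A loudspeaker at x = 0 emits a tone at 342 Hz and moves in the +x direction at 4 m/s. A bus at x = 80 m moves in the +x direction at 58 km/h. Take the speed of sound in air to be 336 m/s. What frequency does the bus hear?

58 km/h = 16.11 m/s.
The observer lies on the +x side, so the source is heading toward the observer and the observer is heading away from the source.
With source approaching and observer receding, f' = f · (v − v_o)/(v − v_s).
f' = 342 × (336 − 16.11)/(336 − 4) = 342 × 319.89/332 ≈ 330 Hz.

330 Hz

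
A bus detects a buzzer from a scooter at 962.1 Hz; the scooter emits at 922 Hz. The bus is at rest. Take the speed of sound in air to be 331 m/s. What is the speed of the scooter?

13.8 m/s

f' > f, so the scooter is approaching.
f' = f · v/(v − v_s) ⇒ v_s = v · |1 − f/f'|.
v_s = 331 × |1 − 922/962.1| = 331 × 0.04168 ≈ 13.8 m/s.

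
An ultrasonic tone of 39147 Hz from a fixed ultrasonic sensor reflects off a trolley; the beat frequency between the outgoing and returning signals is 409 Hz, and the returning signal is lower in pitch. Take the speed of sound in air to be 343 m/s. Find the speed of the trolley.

1.80 m/s

Double Doppler shift off a moving reflector: f₂ = f₀ · (v + u)/(v − u) (u > 0 toward emitter).
Returning signal is lower, so f₂ = f₀ − Δf = 39147 − 409 = 38738 Hz.
Rearranging, u = v · (f₂ − f₀)/(f₂ + f₀) = 343 × -409/77885 ≈ -1.80 m/s.
So the trolley is moving at 1.80 m/s away from the emitter.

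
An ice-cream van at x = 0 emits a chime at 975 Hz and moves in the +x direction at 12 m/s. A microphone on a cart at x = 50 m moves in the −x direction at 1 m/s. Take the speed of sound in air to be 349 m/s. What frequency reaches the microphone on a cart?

The observer lies on the +x side, so the source is heading toward the observer and the observer is heading toward the source.
Both move, so f' = f · (v + v_o)/(v − v_s).
f' = 975 × (349 + 1)/(349 − 12) = 975 × 350/337 ≈ 1013 Hz.

1013 Hz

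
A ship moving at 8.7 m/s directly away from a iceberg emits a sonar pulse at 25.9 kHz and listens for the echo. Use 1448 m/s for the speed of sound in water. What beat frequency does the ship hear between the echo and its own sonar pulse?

The iceberg receives the sound from a moving source: f₁ = f₀ · v/(v + v_e) = 25.9 × 1448/1456.7 ≈ 25.745 kHz.
On the return leg the ship is a moving observer: f₂ = f₁ · (v − v_e)/v = 25.745 × 1439.3/1448 ≈ 25.591 kHz.
Equivalently f₂ = f₀ · (v − v_e)/(v + v_e).
Beat against the emitted tone (with f₀ = 25900 Hz): |f₂ − f₀| = 2v_e·f₀/(v + v_e) = 2 × 8.7 × 25900/1456.7 ≈ 309 Hz.

309 Hz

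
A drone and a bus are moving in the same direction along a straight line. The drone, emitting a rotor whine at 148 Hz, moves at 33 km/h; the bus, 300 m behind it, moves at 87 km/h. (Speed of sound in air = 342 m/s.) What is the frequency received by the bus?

154 Hz

33 km/h = 9.167 m/s; 87 km/h = 24.17 m/s.
The bus is behind, so the drone is moving away from it while the bus is moving toward the drone.
General Doppler shift: f' = f · (v + v_o)/(v + v_s).
f' = 148 × (342 + 24.17)/(342 + 9.167) = 148 × 366.17/351.17 ≈ 154 Hz.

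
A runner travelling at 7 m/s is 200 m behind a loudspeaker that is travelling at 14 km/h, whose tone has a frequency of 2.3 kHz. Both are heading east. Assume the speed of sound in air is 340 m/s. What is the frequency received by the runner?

2.32 kHz

14 km/h = 3.889 m/s.
The runner is behind, so the loudspeaker is moving away from it while the runner is moving toward the loudspeaker.
General Doppler shift: f' = f · (v + v_o)/(v + v_s).
f' = 2.3 × (340 + 7)/(340 + 3.889) = 2.3 × 347/343.89 ≈ 2.32 kHz.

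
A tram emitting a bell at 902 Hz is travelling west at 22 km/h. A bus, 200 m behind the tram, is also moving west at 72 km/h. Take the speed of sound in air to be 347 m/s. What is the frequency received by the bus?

937 Hz

22 km/h = 6.111 m/s; 72 km/h = 20 m/s.
The bus is behind, so the tram is moving away from it while the bus is moving toward the tram.
With source receding and observer approaching, f' = f · (v + v_o)/(v + v_s).
f' = 902 × (347 + 20)/(347 + 6.111) = 902 × 367/353.11 ≈ 937 Hz.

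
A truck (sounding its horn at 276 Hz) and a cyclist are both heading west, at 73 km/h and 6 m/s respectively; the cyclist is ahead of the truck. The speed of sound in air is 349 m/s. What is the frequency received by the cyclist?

73 km/h = 20.28 m/s.
The cyclist is ahead, so the truck is moving toward it while the cyclist is moving away from the truck.
General Doppler shift: f' = f · (v − v_o)/(v − v_s).
f' = 276 × (349 − 6)/(349 − 20.28) = 276 × 343/328.72 ≈ 288 Hz.

288 Hz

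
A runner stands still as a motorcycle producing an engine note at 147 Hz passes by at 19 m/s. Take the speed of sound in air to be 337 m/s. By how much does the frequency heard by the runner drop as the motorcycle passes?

Approaching: f₁ = f · v/(v − v_s) = 147 × 337/318 ≈ 155.8 Hz.
Receding: f₂ = f · v/(v + v_s) = 147 × 337/356 ≈ 139.2 Hz.
Drop: f₁ − f₂ = 2f·v·v_s/(v² − v_s²) = 2 × 147 × 337 × 19/(337² − 19²) ≈ 16.6 Hz.

16.6 Hz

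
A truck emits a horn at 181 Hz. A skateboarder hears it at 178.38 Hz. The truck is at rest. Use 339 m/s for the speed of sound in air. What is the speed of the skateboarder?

4.9 m/s

f' < f, so the skateboarder is receding.
f' = f · (v − v_o)/v ⇒ v_o = v · |f'/f − 1|.
v_o = 339 × |178.38/181 − 1| = 339 × 0.01448 ≈ 4.9 m/s.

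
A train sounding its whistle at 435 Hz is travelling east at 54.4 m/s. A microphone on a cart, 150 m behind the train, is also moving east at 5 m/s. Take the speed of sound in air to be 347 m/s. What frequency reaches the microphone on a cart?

381 Hz

The microphone on a cart is behind, so the train is moving away from it while the microphone on a cart is moving toward the train.
Both move, so f' = f · (v + v_o)/(v + v_s).
f' = 435 × (347 + 5)/(347 + 54.4) = 435 × 352/401.4 ≈ 381 Hz.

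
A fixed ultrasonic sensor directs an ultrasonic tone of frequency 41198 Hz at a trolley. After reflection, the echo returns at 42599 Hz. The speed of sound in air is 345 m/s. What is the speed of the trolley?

Double Doppler shift off a moving reflector: f₂ = f₀ · (v + u)/(v − u) (u > 0 toward emitter).
Rearranging, u = v · (f₂ − f₀)/(f₂ + f₀) = 345 × 1401/83797 ≈ 5.8 m/s.
So the trolley is moving at 5.8 m/s toward the emitter.

5.8 m/s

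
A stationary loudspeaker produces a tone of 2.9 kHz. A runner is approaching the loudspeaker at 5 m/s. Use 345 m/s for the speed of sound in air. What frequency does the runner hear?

Only the observer moves, toward the source, so f' = f · (v + v_o)/v.
f' = 2.9 × (345 + 5)/345 = 2.9 × 350/345 ≈ 2.94 kHz.

2.94 kHz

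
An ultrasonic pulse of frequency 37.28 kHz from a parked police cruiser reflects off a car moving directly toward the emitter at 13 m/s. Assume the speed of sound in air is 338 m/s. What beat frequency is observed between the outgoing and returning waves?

2982 Hz

At the car (a moving observer), f₁ = f₀ · (v + u)/v = 37.28 × 351/338 ≈ 38.71 kHz.
The reflection then acts as a moving source: f₂ = f₁ · v/(v − u) ≈ 40.26 kHz.
Beat frequency (with f₀ = 37280 Hz): |f₂ − f₀| = 2u·f₀/(v − u) = 2 × 13 × 37280/325 ≈ 2982 Hz.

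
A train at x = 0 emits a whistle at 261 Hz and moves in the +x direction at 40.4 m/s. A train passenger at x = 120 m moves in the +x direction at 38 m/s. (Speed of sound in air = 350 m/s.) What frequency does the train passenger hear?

The observer lies on the +x side, so the source is heading toward the observer and the observer is heading away from the source.
Both move, so f' = f · (v − v_o)/(v − v_s).
f' = 261 × (350 − 38)/(350 − 40.4) = 261 × 312/309.6 ≈ 263 Hz.

263 Hz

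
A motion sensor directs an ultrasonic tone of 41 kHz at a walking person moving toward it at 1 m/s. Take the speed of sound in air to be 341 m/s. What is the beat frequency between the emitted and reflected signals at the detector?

241 Hz

At the walking person (a moving observer), f₁ = f₀ · (v + u)/v = 41 × 342/341 ≈ 41.120 kHz.
On reflection it acts as a source moving toward the stationary detector: f₂ = f₁ · v/(v − u) = 41.120 × 341/340 ≈ 41.241 kHz.
Beat frequency (with f₀ = 41000 Hz): |f₂ − f₀| = 2u·f₀/(v − u) = 2 × 1 × 41000/340 ≈ 241 Hz.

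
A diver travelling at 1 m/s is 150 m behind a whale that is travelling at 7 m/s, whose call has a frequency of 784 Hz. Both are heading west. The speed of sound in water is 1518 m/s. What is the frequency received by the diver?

The diver is behind, so the whale is moving away from it while the diver is moving toward the whale.
With source receding and observer approaching, f' = f · (v + v_o)/(v + v_s).
f' = 784 × (1518 + 1)/(1518 + 7) = 784 × 1519/1525 ≈ 781 Hz.

781 Hz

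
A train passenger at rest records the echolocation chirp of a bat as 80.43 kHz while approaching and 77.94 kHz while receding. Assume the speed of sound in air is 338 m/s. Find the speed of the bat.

5.3 m/s

f₁/f₂ = (v + v_s)/(v − v_s), so v_s = v · (f₁ − f₂)/(f₁ + f₂).
v_s = 338 × (80.43 − 77.94)/(80.43 + 77.94) = 338 × 2.49/158.37 ≈ 5.3 m/s.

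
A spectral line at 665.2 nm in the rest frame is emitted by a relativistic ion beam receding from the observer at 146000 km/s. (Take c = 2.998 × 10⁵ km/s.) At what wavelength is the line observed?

β = v/c = 146000/299800 = 0.4870.
Relativistic Doppler for wavelength: λ' = λ₀ · √((1 + β)/(1 − β)).
λ' = 665.2 × √(1.4870/0.5130) = 665.2 × 1.70252 ≈ 1132.5 nm.

1132.5 nm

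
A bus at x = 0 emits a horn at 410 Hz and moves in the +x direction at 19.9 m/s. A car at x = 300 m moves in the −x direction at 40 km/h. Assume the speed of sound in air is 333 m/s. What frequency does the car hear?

451 Hz

40 km/h = 11.11 m/s.
The observer lies on the +x side, so the source is heading toward the observer and the observer is heading toward the source.
Both move, so f' = f · (v + v_o)/(v − v_s).
f' = 410 × (333 + 11.11)/(333 − 19.9) = 410 × 344.11/313.1 ≈ 451 Hz.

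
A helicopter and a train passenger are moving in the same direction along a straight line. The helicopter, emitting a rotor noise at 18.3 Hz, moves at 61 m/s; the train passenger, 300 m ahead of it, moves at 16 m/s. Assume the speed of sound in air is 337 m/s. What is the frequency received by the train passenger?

The train passenger is ahead, so the helicopter is moving toward it while the train passenger is moving away from the helicopter.
With source approaching and observer receding, f' = f · (v − v_o)/(v − v_s).
f' = 18.3 × (337 − 16)/(337 − 61) = 18.3 × 321/276 ≈ 21.3 Hz.

21.3 Hz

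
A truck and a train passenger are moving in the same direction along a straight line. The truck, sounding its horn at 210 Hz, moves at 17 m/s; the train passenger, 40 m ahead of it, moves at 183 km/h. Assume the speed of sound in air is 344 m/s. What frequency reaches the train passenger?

188 Hz

183 km/h = 50.83 m/s.
The train passenger is ahead, so the truck is moving toward it while the train passenger is moving away from the truck.
Both move, so f' = f · (v − v_o)/(v − v_s).
f' = 210 × (344 − 50.83)/(344 − 17) = 210 × 293.17/327 ≈ 188 Hz.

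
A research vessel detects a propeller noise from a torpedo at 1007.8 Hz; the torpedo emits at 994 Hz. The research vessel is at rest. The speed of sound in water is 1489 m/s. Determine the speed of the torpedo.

20.4 m/s

f' > f, so the torpedo is approaching.
f' = f · v/(v − v_s) ⇒ v_s = v · |1 − f/f'|.
v_s = 1489 × |1 − 994/1007.8| = 1489 × 0.01369 ≈ 20.4 m/s.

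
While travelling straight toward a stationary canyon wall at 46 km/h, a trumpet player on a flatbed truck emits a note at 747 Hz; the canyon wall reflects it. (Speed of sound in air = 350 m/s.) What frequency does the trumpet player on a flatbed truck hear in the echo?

804 Hz

46 km/h = 12.78 m/s.
The canyon wall receives the sound from a moving source: f₁ = f₀ · v/(v − v_e) = 747 × 350/337.22 ≈ 775 Hz.
On the return leg the trumpet player on a flatbed truck is a moving observer: f₂ = f₁ · (v + v_e)/v = 775 × 362.78/350 ≈ 804 Hz.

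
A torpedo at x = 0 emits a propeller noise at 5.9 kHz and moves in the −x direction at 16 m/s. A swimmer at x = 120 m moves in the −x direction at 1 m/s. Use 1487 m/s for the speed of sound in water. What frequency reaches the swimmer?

5.84 kHz

The observer lies on the +x side, so the source is heading away from the observer and the observer is heading toward the source.
General Doppler shift: f' = f · (v + v_o)/(v + v_s).
f' = 5.9 × (1487 + 1)/(1487 + 16) = 5.9 × 1488/1503 ≈ 5.84 kHz.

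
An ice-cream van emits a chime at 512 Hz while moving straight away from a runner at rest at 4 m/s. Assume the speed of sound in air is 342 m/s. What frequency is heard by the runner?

With the source moving away from a stationary observer, f' = f · v/(v + v_s).
f' = 512 × 342/(342 + 4) = 512 × 342/346 ≈ 506 Hz.

506 Hz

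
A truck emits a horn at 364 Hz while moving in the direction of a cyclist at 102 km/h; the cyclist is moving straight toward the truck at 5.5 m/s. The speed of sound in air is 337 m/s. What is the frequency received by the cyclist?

404 Hz

102 km/h = 28.33 m/s.
Both move, so f' = f · (v + v_o)/(v − v_s).
f' = 364 × (337 + 5.5)/(337 − 28.33) = 364 × 342.5/308.67 ≈ 404 Hz.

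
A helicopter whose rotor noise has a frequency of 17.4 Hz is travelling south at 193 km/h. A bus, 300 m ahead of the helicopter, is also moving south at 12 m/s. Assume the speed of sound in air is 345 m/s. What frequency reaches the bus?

193 km/h = 53.61 m/s.
The bus is ahead, so the helicopter is moving toward it while the bus is moving away from the helicopter.
General Doppler shift: f' = f · (v − v_o)/(v − v_s).
f' = 17.4 × (345 − 12)/(345 − 53.61) = 17.4 × 333/291.39 ≈ 19.9 Hz.

19.9 Hz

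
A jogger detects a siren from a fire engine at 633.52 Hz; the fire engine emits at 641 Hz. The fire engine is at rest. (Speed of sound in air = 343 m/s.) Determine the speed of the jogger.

4.0 m/s

f' < f, so the jogger is receding.
f' = f · (v − v_o)/v ⇒ v_o = v · |f'/f − 1|.
v_o = 343 × |633.52/641 − 1| = 343 × 0.01167 ≈ 4.0 m/s.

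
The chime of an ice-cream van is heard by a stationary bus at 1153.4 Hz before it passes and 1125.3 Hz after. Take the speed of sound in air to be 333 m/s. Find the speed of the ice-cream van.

f₁/f₂ = (v + v_s)/(v − v_s), so v_s = v · (f₁ − f₂)/(f₁ + f₂).
v_s = 333 × (1153.4 − 1125.3)/(1153.4 + 1125.3) = 333 × 28.1/2278.7 ≈ 4.1 m/s.

4.1 m/s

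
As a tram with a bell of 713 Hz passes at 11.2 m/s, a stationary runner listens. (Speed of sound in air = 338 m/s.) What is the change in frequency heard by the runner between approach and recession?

47.3 Hz

Approaching: f₁ = f · v/(v − v_s) = 713 × 338/326.8 ≈ 737.4 Hz.
Receding: f₂ = f · v/(v + v_s) = 713 × 338/349.2 ≈ 690.1 Hz.
Drop: f₁ − f₂ = 2f·v·v_s/(v² − v_s²) = 2 × 713 × 338 × 11.2/(338² − 11.2²) ≈ 47.3 Hz.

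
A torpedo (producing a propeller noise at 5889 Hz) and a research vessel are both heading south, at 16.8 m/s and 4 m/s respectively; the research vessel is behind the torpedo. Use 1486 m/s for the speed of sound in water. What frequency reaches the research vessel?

5839 Hz

The research vessel is behind, so the torpedo is moving away from it while the research vessel is moving toward the torpedo.
Both move, so f' = f · (v + v_o)/(v + v_s).
f' = 5889 × (1486 + 4)/(1486 + 16.8) = 5889 × 1490/1502.8 ≈ 5839 Hz.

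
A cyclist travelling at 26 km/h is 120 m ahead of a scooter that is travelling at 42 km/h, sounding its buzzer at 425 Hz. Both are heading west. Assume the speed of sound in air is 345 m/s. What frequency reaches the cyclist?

431 Hz

42 km/h = 11.67 m/s; 26 km/h = 7.222 m/s.
The cyclist is ahead, so the scooter is moving toward it while the cyclist is moving away from the scooter.
Both move, so f' = f · (v − v_o)/(v − v_s).
f' = 425 × (345 − 7.222)/(345 − 11.67) = 425 × 337.78/333.33 ≈ 431 Hz.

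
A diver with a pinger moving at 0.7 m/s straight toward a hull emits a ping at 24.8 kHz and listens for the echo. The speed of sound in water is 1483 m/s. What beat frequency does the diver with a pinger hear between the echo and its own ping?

23.4 Hz

The hull receives the sound from a moving source: f₁ = f₀ · v/(v − v_e) = 24.8 × 1483/1482.3 ≈ 24.8117 kHz.
On the return leg the diver with a pinger is a moving observer: f₂ = f₁ · (v + v_e)/v = 24.8117 × 1483.7/1483 ≈ 24.8234 kHz.
Equivalently f₂ = f₀ · (v + v_e)/(v − v_e).
Beat against the emitted tone (with f₀ = 24800 Hz): |f₂ − f₀| = 2v_e·f₀/(v − v_e) = 2 × 0.7 × 24800/1482.3 ≈ 23.4 Hz.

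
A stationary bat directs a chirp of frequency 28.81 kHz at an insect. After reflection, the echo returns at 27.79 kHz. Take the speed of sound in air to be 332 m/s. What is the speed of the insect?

6.0 m/s

Double Doppler shift off a moving reflector: f₂ = f₀ · (v + u)/(v − u) (u > 0 toward emitter).
Rearranging, u = v · (f₂ − f₀)/(f₂ + f₀) = 332 × -1.02/56.60 ≈ -6.0 m/s.
So the insect is moving at 6.0 m/s away from the emitter.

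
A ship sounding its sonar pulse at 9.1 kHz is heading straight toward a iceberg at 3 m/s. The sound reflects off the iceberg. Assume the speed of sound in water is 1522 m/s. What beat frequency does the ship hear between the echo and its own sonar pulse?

The iceberg receives the sound from a moving source: f₁ = f₀ · v/(v − v_e) = 9.1 × 1522/1519 ≈ 9.1180 kHz.
On the return leg the ship is a moving observer: f₂ = f₁ · (v + v_e)/v = 9.1180 × 1525/1522 ≈ 9.1359 kHz.
Beat against the emitted tone (with f₀ = 9100 Hz): |f₂ − f₀| = 2v_e·f₀/(v − v_e) = 2 × 3 × 9100/1519 ≈ 35.9 Hz.

35.9 Hz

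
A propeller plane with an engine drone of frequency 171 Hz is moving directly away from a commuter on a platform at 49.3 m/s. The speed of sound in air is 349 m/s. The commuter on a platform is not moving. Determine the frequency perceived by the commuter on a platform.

With the source moving away from a stationary observer, f' = f · v/(v + v_s).
f' = 171 × 349/(349 + 49.3) = 171 × 349/398.3 ≈ 150 Hz.

150 Hz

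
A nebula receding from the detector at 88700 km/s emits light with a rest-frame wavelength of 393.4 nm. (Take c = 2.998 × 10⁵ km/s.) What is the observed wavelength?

533.7 nm

β = v/c = 88700/299800 = 0.2959.
Relativistic Doppler for wavelength: λ' = λ₀ · √((1 + β)/(1 − β)).
λ' = 393.4 × √(1.2959/0.7041) = 393.4 × 1.35660 ≈ 533.7 nm.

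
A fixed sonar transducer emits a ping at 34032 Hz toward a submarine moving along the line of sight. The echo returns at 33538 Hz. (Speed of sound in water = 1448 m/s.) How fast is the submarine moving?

10.6 m/s

Double Doppler shift off a moving reflector: f₂ = f₀ · (v + u)/(v − u) (u > 0 toward emitter).
Rearranging, u = v · (f₂ − f₀)/(f₂ + f₀) = 1448 × -494/67570 ≈ -10.6 m/s.
So the submarine is moving at 10.6 m/s away from the emitter.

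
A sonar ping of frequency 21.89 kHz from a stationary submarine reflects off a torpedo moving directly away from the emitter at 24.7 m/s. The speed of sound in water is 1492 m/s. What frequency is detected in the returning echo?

21.2 kHz

The torpedo first receives the wave as a moving observer: f₁ = f₀ · (v − u)/v = 21.89 × (1492 − 24.7)/1492 ≈ 21.5 kHz.
The reflection then acts as a moving source: f₂ = f₁ · v/(v + u) ≈ 21.2 kHz.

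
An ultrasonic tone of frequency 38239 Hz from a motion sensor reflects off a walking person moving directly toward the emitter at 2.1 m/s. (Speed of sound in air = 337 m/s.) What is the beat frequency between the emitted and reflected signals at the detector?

480 Hz

At the walking person (a moving observer), f₁ = f₀ · (v + u)/v = 38239 × 339.1/337 ≈ 38477 Hz.
On reflection it acts as a source moving toward the stationary detector: f₂ = f₁ · v/(v − u) = 38477 × 337/334.9 ≈ 38719 Hz.
Beat frequency: |f₂ − f₀| = 2u·f₀/(v − u) = 2 × 2.1 × 38239/334.9 ≈ 480 Hz.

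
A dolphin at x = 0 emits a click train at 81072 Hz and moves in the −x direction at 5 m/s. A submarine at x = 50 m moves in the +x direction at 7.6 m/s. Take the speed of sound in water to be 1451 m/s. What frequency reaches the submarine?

The observer lies on the +x side, so the source is heading away from the observer and the observer is heading away from the source.
General Doppler shift: f' = f · (v − v_o)/(v + v_s).
f' = 81072 × (1451 − 7.6)/(1451 + 5) = 81072 × 1443.4/1456 ≈ 80370 Hz.

80370 Hz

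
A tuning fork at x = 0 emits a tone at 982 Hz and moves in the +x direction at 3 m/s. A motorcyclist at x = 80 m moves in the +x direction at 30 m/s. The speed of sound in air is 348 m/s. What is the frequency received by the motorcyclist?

905 Hz

The observer lies on the +x side, so the source is heading toward the observer and the observer is heading away from the source.
General Doppler shift: f' = f · (v − v_o)/(v − v_s).
f' = 982 × (348 − 30)/(348 − 3) = 982 × 318/345 ≈ 905 Hz.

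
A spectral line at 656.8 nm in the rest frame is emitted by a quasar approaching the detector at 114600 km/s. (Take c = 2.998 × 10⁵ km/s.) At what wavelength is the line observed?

β = v/c = 114600/299800 = 0.3823.
Relativistic Doppler for wavelength: λ' = λ₀ · √((1 − β)/(1 + β)).
λ' = 656.8 × √(0.6177/1.3823) = 656.8 × 0.66851 ≈ 439.1 nm.

439.1 nm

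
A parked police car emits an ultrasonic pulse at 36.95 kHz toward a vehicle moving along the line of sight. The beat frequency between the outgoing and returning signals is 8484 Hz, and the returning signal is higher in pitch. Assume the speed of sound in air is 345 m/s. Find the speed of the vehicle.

36 m/s

Double Doppler shift off a moving reflector: f₂ = f₀ · (v + u)/(v − u) (u > 0 toward emitter).
Returning signal is higher, so f₂ = f₀ + Δf = 36950 + 8484 = 45434 Hz.
Rearranging, u = v · (f₂ − f₀)/(f₂ + f₀) = 345 × 8484/82384 ≈ 36 m/s.
So the vehicle is moving at 36 m/s toward the emitter.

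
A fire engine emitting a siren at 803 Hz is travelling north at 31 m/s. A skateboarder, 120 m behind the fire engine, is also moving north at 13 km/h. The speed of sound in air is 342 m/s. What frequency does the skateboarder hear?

13 km/h = 3.611 m/s.
The skateboarder is behind, so the fire engine is moving away from it while the skateboarder is moving toward the fire engine.
General Doppler shift: f' = f · (v + v_o)/(v + v_s).
f' = 803 × (342 + 3.611)/(342 + 31) = 803 × 345.61/373 ≈ 744 Hz.

744 Hz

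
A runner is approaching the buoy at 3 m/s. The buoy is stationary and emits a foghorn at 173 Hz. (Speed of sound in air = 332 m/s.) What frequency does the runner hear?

175 Hz

Moving observer, stationary source: f' = f · (v + v_o)/v.
f' = 173 × (332 + 3)/332 = 173 × 335/332 ≈ 175 Hz.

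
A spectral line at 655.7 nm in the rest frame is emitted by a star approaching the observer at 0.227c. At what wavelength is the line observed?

520.4 nm

Relativistic Doppler for wavelength: λ' = λ₀ · √((1 − β)/(1 + β)).
λ' = 655.7 × √(0.7730/1.2270) = 655.7 × 0.79372 ≈ 520.4 nm.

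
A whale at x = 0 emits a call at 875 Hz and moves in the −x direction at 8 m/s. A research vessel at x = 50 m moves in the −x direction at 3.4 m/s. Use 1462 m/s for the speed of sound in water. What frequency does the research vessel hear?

872 Hz

The observer lies on the +x side, so the source is heading away from the observer and the observer is heading toward the source.
Both move, so f' = f · (v + v_o)/(v + v_s).
f' = 875 × (1462 + 3.4)/(1462 + 8) = 875 × 1465.4/1470 ≈ 872 Hz.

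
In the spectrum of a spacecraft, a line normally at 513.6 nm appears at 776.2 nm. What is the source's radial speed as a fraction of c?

0.391c

λ'/λ₀ = 1.5113 > 1 (redshift), so the source is receding.
λ'/λ₀ = √((1 + β)/(1 − β)) for a receding source ⇒ β = (r² − 1)/(r² + 1) with r = λ'/λ₀.
β = (2.2840 − 1)/(2.2840 + 1) ≈ 0.391.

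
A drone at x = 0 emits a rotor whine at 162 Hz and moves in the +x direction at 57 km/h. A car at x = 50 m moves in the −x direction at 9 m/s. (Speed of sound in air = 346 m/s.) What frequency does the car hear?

174 Hz

57 km/h = 15.83 m/s.
The observer lies on the +x side, so the source is heading toward the observer and the observer is heading toward the source.
Both move, so f' = f · (v + v_o)/(v − v_s).
f' = 162 × (346 + 9)/(346 − 15.83) = 162 × 355/330.17 ≈ 174 Hz.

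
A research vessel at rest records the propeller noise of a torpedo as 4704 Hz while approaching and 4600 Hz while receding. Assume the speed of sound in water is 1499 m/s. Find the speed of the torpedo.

16.8 m/s

f₁/f₂ = (v + v_s)/(v − v_s), so v_s = v · (f₁ − f₂)/(f₁ + f₂).
v_s = 1499 × (4704 − 4600)/(4704 + 4600) = 1499 × 104/9304 ≈ 16.8 m/s.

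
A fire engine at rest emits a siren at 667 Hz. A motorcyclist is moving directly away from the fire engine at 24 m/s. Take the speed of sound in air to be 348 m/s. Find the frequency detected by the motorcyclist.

Moving observer, stationary source: f' = f · (v − v_o)/v.
f' = 667 × (348 − 24)/348 = 667 × 324/348 ≈ 621 Hz.

621 Hz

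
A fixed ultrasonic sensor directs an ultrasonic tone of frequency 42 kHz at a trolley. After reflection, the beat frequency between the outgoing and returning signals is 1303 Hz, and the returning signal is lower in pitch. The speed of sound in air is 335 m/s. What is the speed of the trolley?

5.3 m/s

Double Doppler shift off a moving reflector: f₂ = f₀ · (v + u)/(v − u) (u > 0 toward emitter).
Returning signal is lower, so f₂ = f₀ − Δf = 42000 − 1303 = 40697 Hz.
Rearranging, u = v · (f₂ − f₀)/(f₂ + f₀) = 335 × -1303/82697 ≈ -5.3 m/s.
So the trolley is moving at 5.3 m/s away from the emitter.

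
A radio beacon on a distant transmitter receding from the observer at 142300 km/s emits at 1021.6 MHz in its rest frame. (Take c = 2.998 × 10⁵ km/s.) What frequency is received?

β = v/c = 142300/299800 = 0.4746.
Relativistic Doppler for frequency: f' = f₀ · √((1 − β)/(1 + β)).
f' = 1021.6 × √(0.5254/1.4746) = 1021.6 × 0.59687 ≈ 609.8 MHz.

609.8 MHz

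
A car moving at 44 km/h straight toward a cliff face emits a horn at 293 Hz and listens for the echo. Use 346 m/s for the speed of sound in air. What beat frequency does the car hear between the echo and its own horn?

44 km/h = 12.22 m/s.
The cliff face receives the sound from a moving source: f₁ = f₀ · v/(v − v_e) = 293 × 346/333.78 ≈ 303.7 Hz.
On the return leg the car is a moving observer: f₂ = f₁ · (v + v_e)/v = 303.7 × 358.22/346 ≈ 314.5 Hz.
Equivalently f₂ = f₀ · (v + v_e)/(v − v_e).
Beat against the emitted tone: |f₂ − f₀| = 2v_e·f₀/(v − v_e) = 2 × 12.22 × 293/333.78 ≈ 21.5 Hz.

21.5 Hz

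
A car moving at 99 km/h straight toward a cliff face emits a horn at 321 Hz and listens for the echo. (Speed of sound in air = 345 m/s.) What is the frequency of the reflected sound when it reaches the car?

99 km/h = 27.5 m/s.
The cliff face receives the sound from a moving source: f₁ = f₀ · v/(v − v_e) = 321 × 345/317.5 ≈ 349 Hz.
On the return leg the car is a moving observer: f₂ = f₁ · (v + v_e)/v = 349 × 372.5/345 ≈ 377 Hz.
Equivalently f₂ = f₀ · (v + v_e)/(v − v_e).

377 Hz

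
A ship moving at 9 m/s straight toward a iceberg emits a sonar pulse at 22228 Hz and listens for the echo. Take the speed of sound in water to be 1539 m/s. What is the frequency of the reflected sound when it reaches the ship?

The iceberg receives the sound from a moving source: f₁ = f₀ · v/(v − v_e) = 22228 × 1539/1530 ≈ 22359 Hz.
On the return leg the ship is a moving observer: f₂ = f₁ · (v + v_e)/v = 22359 × 1548/1539 ≈ 22490 Hz.

22490 Hz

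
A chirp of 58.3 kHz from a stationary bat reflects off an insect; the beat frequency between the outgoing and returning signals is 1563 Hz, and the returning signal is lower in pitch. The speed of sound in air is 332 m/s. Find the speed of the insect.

4.5 m/s

Double Doppler shift off a moving reflector: f₂ = f₀ · (v + u)/(v − u) (u > 0 toward emitter).
Returning signal is lower, so f₂ = f₀ − Δf = 58300 − 1563 = 56737 Hz.
Rearranging, u = v · (f₂ − f₀)/(f₂ + f₀) = 332 × -1563/115037 ≈ -4.5 m/s.
So the insect is moving at 4.5 m/s away from the emitter.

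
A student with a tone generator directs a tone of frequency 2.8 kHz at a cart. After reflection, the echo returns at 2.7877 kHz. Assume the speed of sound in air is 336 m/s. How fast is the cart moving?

0.74 m/s

Double Doppler shift off a moving reflector: f₂ = f₀ · (v + u)/(v − u) (u > 0 toward emitter).
Rearranging, u = v · (f₂ − f₀)/(f₂ + f₀) = 336 × -0.0123/5.5877 ≈ -0.74 m/s.
So the cart is moving at 0.74 m/s away from the emitter.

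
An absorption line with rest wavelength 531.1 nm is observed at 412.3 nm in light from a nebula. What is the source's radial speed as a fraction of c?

0.248

λ'/λ₀ = 0.7763 < 1 (blueshift), so the source is approaching.
λ'/λ₀ = √((1 − β)/(1 + β)) for an approaching source ⇒ β = (1 − r²)/(1 + r²) with r = λ'/λ₀.
β = (1 − 0.6027)/(1 + 0.6027) ≈ 0.248.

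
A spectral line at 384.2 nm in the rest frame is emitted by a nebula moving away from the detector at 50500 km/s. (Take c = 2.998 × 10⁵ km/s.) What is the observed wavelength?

β = v/c = 50500/299800 = 0.1684.
Relativistic Doppler for wavelength: λ' = λ₀ · √((1 + β)/(1 − β)).
λ' = 384.2 × √(1.1684/0.8316) = 384.2 × 1.18538 ≈ 455.4 nm.

455.4 nm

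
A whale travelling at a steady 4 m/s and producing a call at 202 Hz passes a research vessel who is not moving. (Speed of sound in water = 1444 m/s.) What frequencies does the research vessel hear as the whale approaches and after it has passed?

203 Hz approaching; 201 Hz receding

Approaching: f₁ = f · v/(v − v_s) = 202 × 1444/1440 ≈ 203 Hz.
Receding: f₂ = f · v/(v + v_s) = 202 × 1444/1448 ≈ 201 Hz.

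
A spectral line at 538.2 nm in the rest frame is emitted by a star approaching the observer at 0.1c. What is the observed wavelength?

Relativistic Doppler for wavelength: λ' = λ₀ · √((1 − β)/(1 + β)).
λ' = 538.2 × √(0.9000/1.1000) = 538.2 × 0.90453 ≈ 486.8 nm.

486.8 nm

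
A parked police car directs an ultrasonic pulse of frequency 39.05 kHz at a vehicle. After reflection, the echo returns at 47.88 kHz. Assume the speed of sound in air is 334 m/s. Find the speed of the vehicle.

34 m/s

Double Doppler shift off a moving reflector: f₂ = f₀ · (v + u)/(v − u) (u > 0 toward emitter).
Rearranging, u = v · (f₂ − f₀)/(f₂ + f₀) = 334 × 8.83/86.93 ≈ 34 m/s.
So the vehicle is moving at 34 m/s toward the emitter.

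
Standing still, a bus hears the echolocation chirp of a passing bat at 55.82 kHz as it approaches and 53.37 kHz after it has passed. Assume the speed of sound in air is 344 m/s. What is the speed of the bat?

f₁/f₂ = (v + v_s)/(v − v_s), so v_s = v · (f₁ − f₂)/(f₁ + f₂).
v_s = 344 × (55.82 − 53.37)/(55.82 + 53.37) = 344 × 2.45/109.19 ≈ 7.7 m/s.

7.7 m/s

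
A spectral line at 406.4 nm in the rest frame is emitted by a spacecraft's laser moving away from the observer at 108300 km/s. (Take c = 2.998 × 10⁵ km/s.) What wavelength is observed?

β = v/c = 108300/299800 = 0.3612.
Relativistic Doppler for wavelength: λ' = λ₀ · √((1 + β)/(1 − β)).
λ' = 406.4 × √(1.3612/0.6388) = 406.4 × 1.45982 ≈ 593.3 nm.

593.3 nm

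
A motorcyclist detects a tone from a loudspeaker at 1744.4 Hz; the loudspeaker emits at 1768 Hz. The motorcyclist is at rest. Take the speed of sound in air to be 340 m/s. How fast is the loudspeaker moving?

4.6 m/s

f' < f, so the loudspeaker is receding.
f' = f · v/(v + v_s) ⇒ v_s = v · |1 − f/f'|.
v_s = 340 × |1 − 1768/1744.4| = 340 × 0.01353 ≈ 4.6 m/s.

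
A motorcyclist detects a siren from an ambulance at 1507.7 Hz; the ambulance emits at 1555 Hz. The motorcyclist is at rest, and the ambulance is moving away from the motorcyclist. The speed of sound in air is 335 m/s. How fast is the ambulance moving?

f' = f · v/(v + v_s) ⇒ v_s = v · |1 − f/f'|.
v_s = 335 × |1 − 1555/1507.7| = 335 × 0.03137 ≈ 10.5 m/s.

10.5 m/s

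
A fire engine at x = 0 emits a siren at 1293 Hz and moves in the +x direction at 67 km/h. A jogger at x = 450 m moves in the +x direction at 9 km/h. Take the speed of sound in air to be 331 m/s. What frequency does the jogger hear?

1360 Hz

67 km/h = 18.61 m/s; 9 km/h = 2.5 m/s.
The observer lies on the +x side, so the source is heading toward the observer and the observer is heading away from the source.
General Doppler shift: f' = f · (v − v_o)/(v − v_s).
f' = 1293 × (331 − 2.5)/(331 − 18.61) = 1293 × 328.5/312.39 ≈ 1360 Hz.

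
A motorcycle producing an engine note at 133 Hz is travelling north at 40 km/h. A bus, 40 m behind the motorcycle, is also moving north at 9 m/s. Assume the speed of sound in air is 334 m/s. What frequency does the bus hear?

132 Hz

40 km/h = 11.11 m/s.
The bus is behind, so the motorcycle is moving away from it while the bus is moving toward the motorcycle.
With source receding and observer approaching, f' = f · (v + v_o)/(v + v_s).
f' = 133 × (334 + 9)/(334 + 11.11) = 133 × 343/345.11 ≈ 132 Hz.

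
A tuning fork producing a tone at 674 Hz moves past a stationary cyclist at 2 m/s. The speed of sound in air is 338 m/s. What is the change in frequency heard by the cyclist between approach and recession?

7.98 Hz

Approaching: f₁ = f · v/(v − v_s) = 674 × 338/336 ≈ 678.01 Hz.
Receding: f₂ = f · v/(v + v_s) = 674 × 338/340 ≈ 670.04 Hz.
Drop: f₁ − f₂ = 2f·v·v_s/(v² − v_s²) = 2 × 674 × 338 × 2/(338² − 2²) ≈ 7.98 Hz.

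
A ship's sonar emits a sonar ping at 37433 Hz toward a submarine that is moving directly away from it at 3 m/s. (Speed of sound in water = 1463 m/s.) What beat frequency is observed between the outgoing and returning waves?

At the submarine (a moving observer), f₁ = f₀ · (v − u)/v = 37433 × 1460/1463 ≈ 37356.2 Hz.
On reflection it acts as a source moving away from the stationary detector: f₂ = f₁ · v/(v + u) = 37356.2 × 1463/1466 ≈ 37279.8 Hz.
Beat frequency: |f₂ − f₀| = 2u·f₀/(v + u) = 2 × 3 × 37433/1466 ≈ 153 Hz.

153 Hz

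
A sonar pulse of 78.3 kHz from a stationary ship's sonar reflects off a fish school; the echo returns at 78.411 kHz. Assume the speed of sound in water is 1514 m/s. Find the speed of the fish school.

1.07 m/s

Double Doppler shift off a moving reflector: f₂ = f₀ · (v + u)/(v − u) (u > 0 toward emitter).
Rearranging, u = v · (f₂ − f₀)/(f₂ + f₀) = 1514 × 0.111/156.711 ≈ 1.07 m/s.
So the fish school is moving at 1.07 m/s toward the emitter.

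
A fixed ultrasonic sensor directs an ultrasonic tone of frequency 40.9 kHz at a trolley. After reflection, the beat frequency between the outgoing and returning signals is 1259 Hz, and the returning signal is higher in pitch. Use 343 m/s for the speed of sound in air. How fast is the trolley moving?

Double Doppler shift off a moving reflector: f₂ = f₀ · (v + u)/(v − u) (u > 0 toward emitter).
Returning signal is higher, so f₂ = f₀ + Δf = 40900 + 1259 = 42159 Hz.
Rearranging, u = v · (f₂ − f₀)/(f₂ + f₀) = 343 × 1259/83059 ≈ 5.2 m/s.
So the trolley is moving at 5.2 m/s toward the emitter.

5.2 m/s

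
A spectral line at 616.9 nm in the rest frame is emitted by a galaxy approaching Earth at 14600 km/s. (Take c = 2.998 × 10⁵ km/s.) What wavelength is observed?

β = v/c = 14600/299800 = 0.0487.
Relativistic Doppler for wavelength: λ' = λ₀ · √((1 − β)/(1 + β)).
λ' = 616.9 × √(0.9513/1.0487) = 616.9 × 0.95243 ≈ 587.6 nm.

587.6 nm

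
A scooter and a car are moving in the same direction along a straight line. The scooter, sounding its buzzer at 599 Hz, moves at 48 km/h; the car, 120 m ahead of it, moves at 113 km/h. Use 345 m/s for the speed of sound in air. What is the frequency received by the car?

48 km/h = 13.33 m/s; 113 km/h = 31.39 m/s.
The car is ahead, so the scooter is moving toward it while the car is moving away from the scooter.
General Doppler shift: f' = f · (v − v_o)/(v − v_s).
f' = 599 × (345 − 31.39)/(345 − 13.33) = 599 × 313.61/331.67 ≈ 566 Hz.

566 Hz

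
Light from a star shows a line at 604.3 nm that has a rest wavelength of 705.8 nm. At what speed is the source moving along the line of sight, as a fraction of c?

0.154c

λ'/λ₀ = 0.8562 < 1 (blueshift), so the source is approaching.
λ'/λ₀ = √((1 − β)/(1 + β)) for an approaching source ⇒ β = (1 − r²)/(1 + r²) with r = λ'/λ₀.
β = (1 − 0.7331)/(1 + 0.7331) ≈ 0.154.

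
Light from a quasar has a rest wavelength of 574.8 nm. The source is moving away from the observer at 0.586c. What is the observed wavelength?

1125.0 nm

Relativistic Doppler for wavelength: λ' = λ₀ · √((1 + β)/(1 − β)).
λ' = 574.8 × √(1.5860/0.4140) = 574.8 × 1.95727 ≈ 1125.0 nm.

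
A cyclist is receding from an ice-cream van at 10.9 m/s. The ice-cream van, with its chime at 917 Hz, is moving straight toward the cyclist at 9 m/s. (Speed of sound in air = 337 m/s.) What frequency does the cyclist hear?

912 Hz

With source approaching and observer receding, f' = f · (v − v_o)/(v − v_s).
f' = 917 × (337 − 10.9)/(337 − 9) = 917 × 326.1/328 ≈ 912 Hz.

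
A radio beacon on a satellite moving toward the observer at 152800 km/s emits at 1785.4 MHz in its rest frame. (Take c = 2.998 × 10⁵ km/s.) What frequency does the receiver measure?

β = v/c = 152800/299800 = 0.5097.
Relativistic Doppler for frequency: f' = f₀ · √((1 + β)/(1 − β)).
f' = 1785.4 × √(1.5097/0.4903) = 1785.4 × 1.75468 ≈ 3132.8 MHz.

3132.8 MHz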